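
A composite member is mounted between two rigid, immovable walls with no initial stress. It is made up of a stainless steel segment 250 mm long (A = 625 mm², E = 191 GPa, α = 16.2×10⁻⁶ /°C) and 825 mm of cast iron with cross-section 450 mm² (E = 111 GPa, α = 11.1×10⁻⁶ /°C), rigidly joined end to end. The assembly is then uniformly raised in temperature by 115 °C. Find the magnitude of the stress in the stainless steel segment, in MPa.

σ ≈ 131 MPa (compressive)

With the walls removed the bar would change length by δ_free = Σ αᵢΔT Lᵢ = 16.2×10⁻⁶×115×250 + 11.1×10⁻⁶×115×825 = 1.519 mm.
Since the ends are fixed, an axial force P builds up, equal in every segment, with P · Σ Lᵢ/(AᵢEᵢ) = δ_free.
Σ Lᵢ/(AᵢEᵢ) = 250/(625×191×10³) + 825/(450×111×10³) = 1.861×10⁻⁵ mm/N.
P = 1.519 / 1.861×10⁻⁵ = 81610 N = 81.61 kN, compressive.
σ_{stainless steel} = P / A = 81610 / 625 = 130.6 MPa.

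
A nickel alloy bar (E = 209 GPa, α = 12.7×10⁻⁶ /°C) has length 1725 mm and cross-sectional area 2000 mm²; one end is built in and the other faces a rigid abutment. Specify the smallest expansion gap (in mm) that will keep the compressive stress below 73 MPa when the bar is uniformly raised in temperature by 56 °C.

Free expansion if unrestrained: δ_free = αΔT L = 12.7×10⁻⁶ × 56 × 1725 = 1.227 mm.
At the allowable stress the elastic shortening the wall may impose is σL/E = 73 × 1725 / (209×10³) = 0.6025 mm.
The gap must absorb the remainder: g_min = 1.227 − 0.6025 = 0.6243 mm.

g ≈ 0.624 mm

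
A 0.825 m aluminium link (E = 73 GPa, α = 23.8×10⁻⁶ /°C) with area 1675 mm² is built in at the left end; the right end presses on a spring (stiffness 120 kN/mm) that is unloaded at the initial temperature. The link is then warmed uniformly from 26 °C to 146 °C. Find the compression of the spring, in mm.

δ ≈ 1.3 mm

Free thermal expansion: δ_free = αΔT L = 23.8×10⁻⁶ × 120 × 825 = 2.356 mm.
Let P be the compressive force at the spring. The link shortens elastically by PL/(AE) and the spring compresses by P/k; together these equal δ_free.
So P = δ_free / [L/(AE) + 1/k] = 2.356 / [ 825/(1675×73×10³) + 1/(120×10³) ].
P = 2.356 / 1.508×10⁻⁵ = 156200 N.
Spring compression = P/k = 156200/(120×10³) = 1.302 mm.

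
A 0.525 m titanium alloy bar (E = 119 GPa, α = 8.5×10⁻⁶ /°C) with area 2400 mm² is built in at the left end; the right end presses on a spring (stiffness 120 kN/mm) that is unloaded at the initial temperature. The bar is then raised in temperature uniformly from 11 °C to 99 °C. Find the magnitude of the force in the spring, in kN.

The unrestrained thermal change is αΔT L = 8.5×10⁻⁶ × 88 × 525 = 0.3927 mm.
Let P be the compressive force at the spring. The bar shortens elastically by PL/(AE) and the spring compresses by P/k; together these equal δ_free.
So P = δ_free / [L/(AE) + 1/k] = 0.3927 / [ 525/(2400×119×10³) + 1/(120×10³) ].
P = 0.3927 / 1.017×10⁻⁵ = 38610 N.

P ≈ 38.6 kN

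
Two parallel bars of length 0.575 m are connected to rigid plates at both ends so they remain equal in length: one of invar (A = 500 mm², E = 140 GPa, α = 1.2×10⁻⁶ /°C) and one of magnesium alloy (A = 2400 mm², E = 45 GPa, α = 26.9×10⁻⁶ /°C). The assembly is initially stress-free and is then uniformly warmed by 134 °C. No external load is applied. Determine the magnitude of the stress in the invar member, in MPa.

Equilibrium of a rigid end plate with no external load gives equal and opposite internal forces ±P in the two members. Since α_{magnesium alloy} > α_{invar}, heating drives the magnesium alloy into compression and the invar into tension.
Setting the final lengths equal and cancelling L: (α₁ − α₂)ΔT = P/(A₁E₁) + P/(A₂E₂).
|α₁ − α₂|·ΔT = 25.7×10⁻⁶ × 134 = 0.003444.
1/(A₁E₁) + 1/(A₂E₂) = 1/(500×140×10³) + 1/(2400×45×10³) = 2.354×10⁻⁸ N⁻¹.
So P = 0.003444 / 2.354×10⁻⁸ = 146.3 kN.
σ_{invar} = P/A₁ = 146300/500 = 292.5 MPa, tensile.

σ ≈ 293 MPa (tensile)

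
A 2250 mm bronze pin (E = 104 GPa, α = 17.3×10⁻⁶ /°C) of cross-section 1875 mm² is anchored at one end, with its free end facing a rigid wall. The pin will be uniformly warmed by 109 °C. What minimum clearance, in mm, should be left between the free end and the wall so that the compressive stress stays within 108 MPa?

With no wall the pin would lengthen by αΔT L = 17.3×10⁻⁶ × 109 × 2250 = 4.243 mm.
At the allowable stress the elastic shortening the wall may impose is σL/E = 108 × 2250 / (104×10³) = 2.337 mm.
So the gap has to take up the difference, g_min = δ_free − σL/E = 4.243 − 2.337 = 1.906 mm.

g ≈ 1.91 mm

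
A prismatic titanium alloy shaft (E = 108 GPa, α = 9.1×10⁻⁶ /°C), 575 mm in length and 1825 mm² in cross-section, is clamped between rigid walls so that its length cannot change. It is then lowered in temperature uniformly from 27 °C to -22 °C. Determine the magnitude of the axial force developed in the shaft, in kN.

P ≈ 87.9 kN (tensile)

With zero net strain, σ = E·αΔT = 108 GPa × 9.1×10⁻⁶ × 49 = 48.16 MPa.
Axial force P = σA = 48.16 × 1825 = 87890 N = 87.89 kN, tensile.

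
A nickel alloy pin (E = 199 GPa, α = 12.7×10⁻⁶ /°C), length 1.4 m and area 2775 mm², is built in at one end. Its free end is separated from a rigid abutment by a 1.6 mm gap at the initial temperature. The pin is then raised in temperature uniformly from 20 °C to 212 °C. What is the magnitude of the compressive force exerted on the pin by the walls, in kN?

P ≈ 715 kN

Unrestrained expansion: δ_free = αΔT L = 12.7×10⁻⁶ × 192 × 1400 = 3.414 mm.
The gap closes (δ_free > 1.6 mm) and the wall then resists a further 3.414 − 1.6 = 1.814 mm of expansion.
Compatibility: PL/(AE) = 1.814 mm, so σ = P/A = E × (1.814/1400) = 257.8 MPa.
P = σA = 257.8 × 2775 = 715.4 kN.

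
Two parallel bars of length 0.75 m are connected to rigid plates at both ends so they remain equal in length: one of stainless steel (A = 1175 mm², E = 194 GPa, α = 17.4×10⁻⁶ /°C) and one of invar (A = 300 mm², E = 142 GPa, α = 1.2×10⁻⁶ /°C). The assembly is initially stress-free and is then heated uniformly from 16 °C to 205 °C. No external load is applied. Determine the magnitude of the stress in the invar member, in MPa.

Both members must finish at the same length. With the larger α, the stainless steel tends to over-expand; the plates restrain it, putting the stainless steel in compression and the invar in tension. With no external load the two internal forces are equal and opposite, magnitude P.
Setting the final lengths equal and cancelling L: (α₁ − α₂)ΔT = P/(A₁E₁) + P/(A₂E₂).
|α₁ − α₂|·ΔT = 16.2×10⁻⁶ × 189 = 0.003062.
1/(A₁E₁) + 1/(A₂E₂) = 1/(1175×194×10³) + 1/(300×142×10³) = 2.786×10⁻⁸ N⁻¹.
So P = 0.003062 / 2.786×10⁻⁸ = 109.9 kN.
σ_{invar} = P/A₂ = 109900/300 = 366.3 MPa, tensile.

σ ≈ 366 MPa (tensile)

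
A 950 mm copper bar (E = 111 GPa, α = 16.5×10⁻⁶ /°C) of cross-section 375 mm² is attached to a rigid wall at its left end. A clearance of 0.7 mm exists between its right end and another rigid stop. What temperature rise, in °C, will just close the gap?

ΔT ≈ 44.7 °C

The gap closes when αΔT L = 0.7 mm, since the bar is still unstressed at that instant.
ΔT = 0.7 / (16.5×10⁻⁶ × 950) = 44.66 °C.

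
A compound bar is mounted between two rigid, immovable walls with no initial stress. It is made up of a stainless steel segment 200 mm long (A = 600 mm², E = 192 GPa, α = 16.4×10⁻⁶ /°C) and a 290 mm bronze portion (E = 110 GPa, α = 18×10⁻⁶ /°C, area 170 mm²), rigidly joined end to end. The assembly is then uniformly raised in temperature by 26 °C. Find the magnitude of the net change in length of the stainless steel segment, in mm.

|ΔL| ≈ 0.063 mm

Free thermal expansion of the whole bar: Σ αᵢΔT Lᵢ = 16.4×10⁻⁶×26×200 + 18×10⁻⁶×26×290 = 0.221 mm.
The walls prevent any net length change, so an axial force P (same in every segment) develops. Compatibility: P · Σ Lᵢ/(AᵢEᵢ) = δ_free.
The series flexibility is Σ Lᵢ/(AᵢEᵢ) = 200/(600×192×10³) + 290/(170×110×10³) = 1.724×10⁻⁵ mm/N.
Hence P = δ_free / Σ(L/AE) = 0.221/1.724×10⁻⁵ = 12.82 kN (compressive).
For the stainless steel segment, free thermal change = 16.4×10⁻⁶×26×200 = 0.08528 mm and elastic change from P = 12820×200/(600×192×10³) = 0.02225 mm; these oppose, so the net change is 0.063 mm (segment lengthens).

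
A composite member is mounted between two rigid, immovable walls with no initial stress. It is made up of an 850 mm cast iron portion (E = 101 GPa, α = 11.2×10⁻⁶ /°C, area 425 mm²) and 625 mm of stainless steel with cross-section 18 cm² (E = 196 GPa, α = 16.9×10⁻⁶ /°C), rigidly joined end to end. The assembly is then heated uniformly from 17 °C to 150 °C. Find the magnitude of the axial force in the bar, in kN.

With the walls removed the bar would change length by δ_free = Σ αᵢΔT Lᵢ = 11.2×10⁻⁶×133×850 + 16.9×10⁻⁶×133×625 = 2.671 mm.
The rigid supports impose zero overall length change; the single axial force P common to all segments must satisfy P Σ Lᵢ/(AᵢEᵢ) = δ_free.
Σ Lᵢ/(AᵢEᵢ) = 850/(425×101×10³) + 625/(1800×196×10³) = 2.157×10⁻⁵ mm/N.
Hence P = δ_free / Σ(L/AE) = 2.671/2.157×10⁻⁵ = 123.8 kN (compressive).

P ≈ 124 kN (compressive)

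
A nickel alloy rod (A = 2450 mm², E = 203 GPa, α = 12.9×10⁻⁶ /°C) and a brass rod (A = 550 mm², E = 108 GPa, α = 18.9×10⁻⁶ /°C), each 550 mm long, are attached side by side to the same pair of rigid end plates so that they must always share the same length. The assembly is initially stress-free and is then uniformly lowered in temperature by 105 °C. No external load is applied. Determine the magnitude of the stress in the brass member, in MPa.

Equilibrium of a rigid end plate with no external load gives equal and opposite internal forces ±P in the two members. Since α_{brass} > α_{nickel alloy}, cooling drives the brass into tension and the nickel alloy into compression.
Equating the net (thermal + elastic) strains gives |α₁ − α₂|·ΔT = P·[1/(A₁E₁) + 1/(A₂E₂)].
|α₁ − α₂|·ΔT = 6×10⁻⁶ × 105 = 0.00063.
1/(A₁E₁) + 1/(A₂E₂) = 1/(2450×203×10³) + 1/(550×108×10³) = 1.885×10⁻⁸ N⁻¹.
So P = 0.00063 / 1.885×10⁻⁸ = 33.43 kN.
σ_{brass} = P/A₂ = 33430/550 = 60.78 MPa, tensile.

σ ≈ 60.8 MPa (tensile)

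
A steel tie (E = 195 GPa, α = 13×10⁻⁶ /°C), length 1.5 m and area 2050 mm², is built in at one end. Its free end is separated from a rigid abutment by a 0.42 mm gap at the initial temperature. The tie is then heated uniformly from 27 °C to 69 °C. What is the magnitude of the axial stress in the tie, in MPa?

If the wall were absent the tie would grow by αΔT L = 13×10⁻⁶ × 42 × 1500 = 0.819 mm.
This exceeds the 0.42 mm gap, so the wall pushes back. The portion of expansion that must be recovered elastically is δ_free − gap = 0.819 − 0.42 = 0.399 mm.
So σ = E(δ_free − g)/L = 195×10³ × 0.399/1500 = 51.87 MPa.

σ ≈ 51.9 MPa (compressive)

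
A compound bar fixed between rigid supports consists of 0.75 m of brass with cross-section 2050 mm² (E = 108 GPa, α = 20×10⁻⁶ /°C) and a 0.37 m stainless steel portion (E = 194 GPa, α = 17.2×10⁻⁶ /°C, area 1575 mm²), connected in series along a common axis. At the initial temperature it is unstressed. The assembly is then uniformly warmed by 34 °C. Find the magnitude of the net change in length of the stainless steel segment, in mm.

With the walls removed the bar would change length by δ_free = Σ αᵢΔT Lᵢ = 20×10⁻⁶×34×750 + 17.2×10⁻⁶×34×370 = 0.7264 mm.
The rigid supports impose zero overall length change; the single axial force P common to all segments must satisfy P Σ Lᵢ/(AᵢEᵢ) = δ_free.
Σ Lᵢ/(AᵢEᵢ) = 750/(2050×108×10³) + 370/(1575×194×10³) = 4.598×10⁻⁶ mm/N.
P = 0.7264 / 4.598×10⁻⁶ = 158000 N = 158 kN, compressive.
For the stainless steel segment, free thermal change = 17.2×10⁻⁶×34×370 = 0.2164 mm and elastic change from P = 158000×370/(1575×194×10³) = 0.1913 mm; these oppose, so the net change is 0.0251 mm (segment lengthens).

|ΔL| ≈ 0.0251 mm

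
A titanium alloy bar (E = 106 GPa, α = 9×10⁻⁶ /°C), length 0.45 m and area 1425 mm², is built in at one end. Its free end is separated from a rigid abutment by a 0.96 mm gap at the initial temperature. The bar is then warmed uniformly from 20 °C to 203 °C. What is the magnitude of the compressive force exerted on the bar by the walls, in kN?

Unrestrained expansion: δ_free = αΔT L = 9×10⁻⁶ × 183 × 450 = 0.7411 mm.
Since δ_free = 0.741 mm is less than the 0.96 mm gap, the bar never touches the wall. No axial force develops.

P ≈ 0 kN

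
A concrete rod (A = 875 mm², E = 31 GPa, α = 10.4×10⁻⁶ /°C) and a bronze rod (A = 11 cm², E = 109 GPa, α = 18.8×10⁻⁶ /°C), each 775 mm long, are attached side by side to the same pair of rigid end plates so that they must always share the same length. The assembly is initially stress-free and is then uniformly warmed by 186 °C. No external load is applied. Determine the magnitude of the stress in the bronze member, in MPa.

Both members must finish at the same length. With the larger α, the bronze tends to over-expand; the plates restrain it, putting the bronze in compression and the concrete in tension. With no external load the two internal forces are equal and opposite, magnitude P.
Setting the final lengths equal and cancelling L: (α₁ − α₂)ΔT = P/(A₁E₁) + P/(A₂E₂).
|α₁ − α₂|·ΔT = 8.4×10⁻⁶ × 186 = 0.001562.
1/(A₁E₁) + 1/(A₂E₂) = 1/(875×31×10³) + 1/(1100×109×10³) = 4.521×10⁻⁸ N⁻¹.
P = 0.001562 / 4.521×10⁻⁸ = 34560 N = 34.56 kN.
σ_{bronze} = P/A₂ = 34560/1100 = 31.42 MPa, compressive.

σ ≈ 31.4 MPa (compressive)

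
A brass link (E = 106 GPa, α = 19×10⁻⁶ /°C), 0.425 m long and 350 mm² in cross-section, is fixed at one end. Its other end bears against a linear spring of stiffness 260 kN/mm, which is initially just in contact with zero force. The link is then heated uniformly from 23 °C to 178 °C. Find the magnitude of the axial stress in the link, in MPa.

σ ≈ 234 MPa (compressive)

Free thermal expansion: δ_free = αΔT L = 19×10⁻⁶ × 155 × 425 = 1.252 mm.
Let P be the compressive force at the spring. The link shortens elastically by PL/(AE) and the spring compresses by P/k; together these equal δ_free.
So P = δ_free / [L/(AE) + 1/k] = 1.252 / [ 425/(350×106×10³) + 1/(260×10³) ].
P = 1.252 / 1.53×10⁻⁵ = 81800 N.
σ = P/A = 81800/350 = 233.7 MPa.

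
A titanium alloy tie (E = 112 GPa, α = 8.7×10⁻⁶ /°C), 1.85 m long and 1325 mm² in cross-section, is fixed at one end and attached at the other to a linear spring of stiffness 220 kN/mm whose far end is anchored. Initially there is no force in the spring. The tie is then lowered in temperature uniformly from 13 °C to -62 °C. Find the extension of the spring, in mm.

The unrestrained thermal change is αΔT L = 8.7×10⁻⁶ × 75 × 1850 = 1.207 mm.
Let P be the tensile force in the spring. The tie extends elastically by PL/(AE) and the spring stretches by P/k; together these equal δ_free.
P [ L/(AE) + 1/k ] = δ_free → P [ 1850/(1325×112×10³) + 1/(220×10³) ] = 1.207.
P = 1.207 / 1.701×10⁻⁵ = 70960 N.
Spring extension = P/k = 70960/(220×10³) = 0.3225 mm.

δ ≈ 0.323 mm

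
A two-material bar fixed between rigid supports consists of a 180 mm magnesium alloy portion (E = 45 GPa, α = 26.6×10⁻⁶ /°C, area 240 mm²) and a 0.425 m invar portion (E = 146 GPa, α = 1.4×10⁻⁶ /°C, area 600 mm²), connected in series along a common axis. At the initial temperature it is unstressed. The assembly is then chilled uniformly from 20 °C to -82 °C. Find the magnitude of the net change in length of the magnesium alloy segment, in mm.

If the supports were absent, the total length change would be Σ αᵢΔT Lᵢ = 26.6×10⁻⁶×102×180 + 1.4×10⁻⁶×102×425 = 0.5491 mm.
Since the ends are fixed, an axial force P builds up, equal in every segment, with P · Σ Lᵢ/(AᵢEᵢ) = δ_free.
The series flexibility is Σ Lᵢ/(AᵢEᵢ) = 180/(240×45×10³) + 425/(600×146×10³) = 2.152×10⁻⁵ mm/N.
So P = 0.5491 / 2.152×10⁻⁵ = 25.52 kN, tensile.
For the magnesium alloy segment, free thermal change = 26.6×10⁻⁶×102×180 = 0.4884 mm and elastic change from P = 25520×180/(240×45×10³) = 0.4253 mm; these oppose, so the net change is 0.0631 mm (segment shortens).

|ΔL| ≈ 0.0631 mm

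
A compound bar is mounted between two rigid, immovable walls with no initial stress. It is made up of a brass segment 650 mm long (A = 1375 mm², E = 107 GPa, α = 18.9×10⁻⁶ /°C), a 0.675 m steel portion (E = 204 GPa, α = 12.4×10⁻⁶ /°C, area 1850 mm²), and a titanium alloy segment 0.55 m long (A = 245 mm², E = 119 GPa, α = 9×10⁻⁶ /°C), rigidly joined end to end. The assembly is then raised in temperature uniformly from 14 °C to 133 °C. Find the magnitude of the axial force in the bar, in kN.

If the supports were absent, the total length change would be Σ αᵢΔT Lᵢ = 18.9×10⁻⁶×119×650 + 12.4×10⁻⁶×119×675 + 9×10⁻⁶×119×550 = 3.047 mm.
The walls prevent any net length change, so an axial force P (same in every segment) develops. Compatibility: P · Σ Lᵢ/(AᵢEᵢ) = δ_free.
The series flexibility is Σ Lᵢ/(AᵢEᵢ) = 650/(1375×107×10³) + 675/(1850×204×10³) + 550/(245×119×10³) = 2.507×10⁻⁵ mm/N.
P = 3.047 / 2.507×10⁻⁵ = 121500 N = 121.5 kN, compressive.

P ≈ 122 kN (compressive)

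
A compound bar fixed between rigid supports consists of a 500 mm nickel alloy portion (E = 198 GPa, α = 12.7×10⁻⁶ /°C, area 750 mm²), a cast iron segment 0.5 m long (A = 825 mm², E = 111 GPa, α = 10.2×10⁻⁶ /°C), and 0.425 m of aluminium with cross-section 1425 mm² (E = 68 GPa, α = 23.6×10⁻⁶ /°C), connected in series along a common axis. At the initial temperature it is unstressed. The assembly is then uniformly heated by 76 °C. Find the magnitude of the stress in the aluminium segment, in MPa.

σ ≈ 86.7 MPa (compressive)

With the walls removed the bar would change length by δ_free = Σ αᵢΔT Lᵢ = 12.7×10⁻⁶×76×500 + 10.2×10⁻⁶×76×500 + 23.6×10⁻⁶×76×425 = 1.632 mm.
The walls prevent any net length change, so an axial force P (same in every segment) develops. Compatibility: P · Σ Lᵢ/(AᵢEᵢ) = δ_free.
The series flexibility is Σ Lᵢ/(AᵢEᵢ) = 500/(750×198×10³) + 500/(825×111×10³) + 425/(1425×68×10³) = 1.321×10⁻⁵ mm/N.
Hence P = δ_free / Σ(L/AE) = 1.632/1.321×10⁻⁵ = 123.6 kN (compressive).
σ_{aluminium} = P / A = 123600 / 1425 = 86.7 MPa.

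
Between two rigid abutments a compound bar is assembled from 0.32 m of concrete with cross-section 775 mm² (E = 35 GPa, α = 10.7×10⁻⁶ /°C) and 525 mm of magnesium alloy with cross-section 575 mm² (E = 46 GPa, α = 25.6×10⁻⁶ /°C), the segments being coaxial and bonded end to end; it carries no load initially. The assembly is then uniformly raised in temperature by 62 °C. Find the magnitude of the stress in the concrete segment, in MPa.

σ ≈ 42.6 MPa (compressive)

If the supports were absent, the total length change would be Σ αᵢΔT Lᵢ = 10.7×10⁻⁶×62×320 + 25.6×10⁻⁶×62×525 = 1.046 mm.
The rigid supports impose zero overall length change; the single axial force P common to all segments must satisfy P Σ Lᵢ/(AᵢEᵢ) = δ_free.
Σ Lᵢ/(AᵢEᵢ) = 320/(775×35×10³) + 525/(575×46×10³) = 3.165×10⁻⁵ mm/N.
So P = 1.046 / 3.165×10⁻⁵ = 33.04 kN, compressive.
σ_{concrete} = P / A = 33040 / 775 = 42.63 MPa.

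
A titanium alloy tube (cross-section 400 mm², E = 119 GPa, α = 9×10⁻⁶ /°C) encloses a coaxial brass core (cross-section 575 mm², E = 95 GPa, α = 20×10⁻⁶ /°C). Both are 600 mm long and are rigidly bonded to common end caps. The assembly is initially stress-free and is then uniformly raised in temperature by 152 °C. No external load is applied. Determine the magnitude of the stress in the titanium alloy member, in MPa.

Both members must finish at the same length. With the larger α, the brass tends to over-expand; the plates restrain it, putting the brass in compression and the titanium alloy in tension. With no external load the two internal forces are equal and opposite, magnitude P.
Compatibility of the two members (thermal + elastic change equal): (α₁ − α₂)ΔT = P·[1/(A₁E₁) + 1/(A₂E₂)].
|α₁ − α₂|·ΔT = 11×10⁻⁶ × 152 = 0.001672.
1/(A₁E₁) + 1/(A₂E₂) = 1/(400×119×10³) + 1/(575×95×10³) = 3.932×10⁻⁸ N⁻¹.
So P = 0.001672 / 3.932×10⁻⁸ = 42.53 kN.
σ_{titanium alloy} = P/A₁ = 42530/400 = 106.3 MPa, tensile.

σ ≈ 106 MPa (tensile)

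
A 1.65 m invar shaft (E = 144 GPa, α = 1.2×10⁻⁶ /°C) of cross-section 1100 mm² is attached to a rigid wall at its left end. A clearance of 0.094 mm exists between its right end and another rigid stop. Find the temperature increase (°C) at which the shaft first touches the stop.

ΔT ≈ 47.5 °C

The gap closes when αΔT L = 0.094 mm, since the shaft is still unstressed at that instant.
So ΔT = g/(αL) = 0.094/(1.2×10⁻⁶ × 1650) = 47.47 °C.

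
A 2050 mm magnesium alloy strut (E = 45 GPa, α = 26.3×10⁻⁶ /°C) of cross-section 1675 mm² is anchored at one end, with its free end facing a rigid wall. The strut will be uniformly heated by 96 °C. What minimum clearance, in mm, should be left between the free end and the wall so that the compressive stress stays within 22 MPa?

g ≈ 4.17 mm

Free expansion if unrestrained: δ_free = αΔT L = 26.3×10⁻⁶ × 96 × 2050 = 5.176 mm.
A stress of 22 MPa corresponds to the wall pushing the strut back by σL/E = 22×2050/(45×10³) = 1.002 mm.
The gap must absorb the remainder: g_min = 5.176 − 1.002 = 4.174 mm.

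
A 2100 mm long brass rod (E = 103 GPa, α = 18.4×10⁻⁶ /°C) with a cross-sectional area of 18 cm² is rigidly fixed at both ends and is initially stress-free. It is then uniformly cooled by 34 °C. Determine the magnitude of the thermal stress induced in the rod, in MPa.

σ ≈ 64.4 MPa (tensile)

Because both ends are immovable the net strain is zero, and the suppressed thermal strain is αΔT = 18.4×10⁻⁶ × 34 = 625.6×10⁻⁶.
The stress required to suppress this strain is σ = Eε = 103×10³ × 625.6×10⁻⁶ = 64.44 MPa, tensile since the rod is trying to contract.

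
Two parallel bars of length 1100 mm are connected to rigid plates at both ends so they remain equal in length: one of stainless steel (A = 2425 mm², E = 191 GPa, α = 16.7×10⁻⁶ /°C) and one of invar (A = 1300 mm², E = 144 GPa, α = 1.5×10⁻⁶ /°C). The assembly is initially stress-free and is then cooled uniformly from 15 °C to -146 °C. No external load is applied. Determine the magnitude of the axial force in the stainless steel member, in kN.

Equilibrium of a rigid end plate with no external load gives equal and opposite internal forces ±P in the two members. Since α_{stainless steel} > α_{invar}, cooling drives the stainless steel into tension and the invar into compression.
Equating the net (thermal + elastic) strains gives |α₁ − α₂|·ΔT = P·[1/(A₁E₁) + 1/(A₂E₂)].
|α₁ − α₂|·ΔT = 15.2×10⁻⁶ × 161 = 0.002447.
1/(A₁E₁) + 1/(A₂E₂) = 1/(2425×191×10³) + 1/(1300×144×10³) = 7.501×10⁻⁹ N⁻¹.
P = 0.002447 / 7.501×10⁻⁹ = 326300 N = 326.3 kN.

P ≈ 326 kN (tensile in the stainless steel)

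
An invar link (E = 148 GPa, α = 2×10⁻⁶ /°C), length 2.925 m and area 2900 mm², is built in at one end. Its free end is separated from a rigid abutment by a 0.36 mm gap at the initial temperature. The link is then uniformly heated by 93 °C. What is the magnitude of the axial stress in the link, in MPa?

If the wall were absent the link would grow by αΔT L = 2×10⁻⁶ × 93 × 2925 = 0.5441 mm.
The gap closes (δ_free > 0.36 mm) and the wall then resists a further 0.5441 − 0.36 = 0.1841 mm of expansion.
So σ = E(δ_free − g)/L = 148×10³ × 0.1841/2925 = 9.313 MPa.

σ ≈ 9.31 MPa (compressive)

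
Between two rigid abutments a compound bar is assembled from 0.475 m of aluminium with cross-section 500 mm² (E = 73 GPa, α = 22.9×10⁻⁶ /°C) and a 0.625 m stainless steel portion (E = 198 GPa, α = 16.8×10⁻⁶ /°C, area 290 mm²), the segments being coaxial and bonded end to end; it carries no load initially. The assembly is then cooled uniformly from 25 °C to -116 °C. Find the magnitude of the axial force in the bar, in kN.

P ≈ 126 kN (tensile)

With the walls removed the bar would change length by δ_free = Σ αᵢΔT Lᵢ = 22.9×10⁻⁶×141×475 + 16.8×10⁻⁶×141×625 = 3.014 mm.
Since the ends are fixed, an axial force P builds up, equal in every segment, with P · Σ Lᵢ/(AᵢEᵢ) = δ_free.
The series flexibility is Σ Lᵢ/(AᵢEᵢ) = 475/(500×73×10³) + 625/(290×198×10³) = 2.39×10⁻⁵ mm/N.
So P = 3.014 / 2.39×10⁻⁵ = 126.1 kN, tensile.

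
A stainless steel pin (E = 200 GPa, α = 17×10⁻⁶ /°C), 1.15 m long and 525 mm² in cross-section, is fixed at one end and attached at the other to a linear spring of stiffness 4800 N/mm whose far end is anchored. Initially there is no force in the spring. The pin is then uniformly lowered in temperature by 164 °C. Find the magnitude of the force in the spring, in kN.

If the spring were absent the pin would shorten by αΔT L = 17×10⁻⁶ × 164 × 1150 = 3.206 mm.
Let P be the tensile force in the spring. The pin extends elastically by PL/(AE) and the spring stretches by P/k; together these equal δ_free.
P [ L/(AE) + 1/k ] = δ_free → P [ 1150/(525×200×10³) + 1/(4800) ] = 3.206.
P = 3.206 / 0.0002193 = 14620 N.

P ≈ 14.6 kN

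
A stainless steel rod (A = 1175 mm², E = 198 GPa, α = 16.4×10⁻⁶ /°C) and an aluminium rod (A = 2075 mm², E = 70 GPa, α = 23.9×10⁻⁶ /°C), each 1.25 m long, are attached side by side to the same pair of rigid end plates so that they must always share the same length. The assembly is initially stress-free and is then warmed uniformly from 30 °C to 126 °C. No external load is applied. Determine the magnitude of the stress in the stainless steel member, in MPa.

Both members must finish at the same length. With the larger α, the aluminium tends to over-expand; the plates restrain it, putting the aluminium in compression and the stainless steel in tension. With no external load the two internal forces are equal and opposite, magnitude P.
Setting the final lengths equal and cancelling L: (α₁ − α₂)ΔT = P/(A₁E₁) + P/(A₂E₂).
|α₁ − α₂|·ΔT = 7.5×10⁻⁶ × 96 = 0.00072.
1/(A₁E₁) + 1/(A₂E₂) = 1/(1175×198×10³) + 1/(2075×70×10³) = 1.118×10⁻⁸ N⁻¹.
So P = 0.00072 / 1.118×10⁻⁸ = 64.38 kN.
σ_{stainless steel} = P/A₁ = 64380/1175 = 54.79 MPa, tensile.

σ ≈ 54.8 MPa (tensile)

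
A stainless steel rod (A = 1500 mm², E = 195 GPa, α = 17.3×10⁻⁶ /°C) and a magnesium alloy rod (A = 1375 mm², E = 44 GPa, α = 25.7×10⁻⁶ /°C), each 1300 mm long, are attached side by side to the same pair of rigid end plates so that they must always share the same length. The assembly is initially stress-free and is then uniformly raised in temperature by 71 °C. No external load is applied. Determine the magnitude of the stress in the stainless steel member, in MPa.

σ ≈ 19.9 MPa (tensile)

The magnesium alloy has the larger α, so on heating it would change length more than the stainless steel if both were free. The rigid plates force a common final length, so the magnesium alloy is put into compression and the stainless steel into tension, with equal and opposite forces P (no external load).
Equating the net (thermal + elastic) strains gives |α₁ − α₂|·ΔT = P·[1/(A₁E₁) + 1/(A₂E₂)].
|α₁ − α₂|·ΔT = 8.4×10⁻⁶ × 71 = 0.0005964.
1/(A₁E₁) + 1/(A₂E₂) = 1/(1500×195×10³) + 1/(1375×44×10³) = 1.995×10⁻⁸ N⁻¹.
So P = 0.0005964 / 1.995×10⁻⁸ = 29.9 kN.
σ_{stainless steel} = P/A₁ = 29900/1500 = 19.93 MPa, tensile.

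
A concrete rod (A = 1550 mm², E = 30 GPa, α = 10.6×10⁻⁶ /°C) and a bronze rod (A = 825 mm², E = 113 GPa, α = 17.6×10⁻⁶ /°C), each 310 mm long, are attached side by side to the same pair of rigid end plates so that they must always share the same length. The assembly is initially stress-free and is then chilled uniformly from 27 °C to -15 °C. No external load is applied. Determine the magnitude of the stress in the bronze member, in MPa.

σ ≈ 11.1 MPa (tensile)

Equilibrium of a rigid end plate with no external load gives equal and opposite internal forces ±P in the two members. Since α_{bronze} > α_{concrete}, cooling drives the bronze into tension and the concrete into compression.
Compatibility of the two members (thermal + elastic change equal): (α₁ − α₂)ΔT = P·[1/(A₁E₁) + 1/(A₂E₂)].
|α₁ − α₂|·ΔT = 7×10⁻⁶ × 42 = 0.000294.
1/(A₁E₁) + 1/(A₂E₂) = 1/(1550×30×10³) + 1/(825×113×10³) = 3.223×10⁻⁸ N⁻¹.
So P = 0.000294 / 3.223×10⁻⁸ = 9.121 kN.
σ_{bronze} = P/A₂ = 9121/825 = 11.06 MPa, tensile.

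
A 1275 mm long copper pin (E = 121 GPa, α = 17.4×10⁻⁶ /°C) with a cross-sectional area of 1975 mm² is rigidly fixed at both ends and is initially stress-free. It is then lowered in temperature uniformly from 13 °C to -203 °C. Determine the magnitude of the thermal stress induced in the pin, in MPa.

With length fixed, the mechanical strain must cancel the thermal strain αΔT = 17.4×10⁻⁶ × 216 = 3758.4×10⁻⁶.
σ = EαΔT = 121×10³ × 17.4×10⁻⁶ × 216 = 454.8 MPa (tensile; the pin is trying to contract).

σ ≈ 455 MPa (tensile)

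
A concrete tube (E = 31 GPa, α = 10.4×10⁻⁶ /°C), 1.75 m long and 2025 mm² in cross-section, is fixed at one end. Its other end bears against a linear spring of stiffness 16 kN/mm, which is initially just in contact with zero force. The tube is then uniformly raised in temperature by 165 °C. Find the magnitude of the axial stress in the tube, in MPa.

If the spring were absent the tube would lengthen by αΔT L = 10.4×10⁻⁶ × 165 × 1750 = 3.003 mm.
With a force P in the spring, the elastic change of the tube is PL/(AE) and that of the spring is P/k; compatibility requires their sum to equal δ_free.
P [ L/(AE) + 1/k ] = δ_free → P [ 1750/(2025×31×10³) + 1/(16×10³) ] = 3.003.
P = 3.003 / 9.038×10⁻⁵ = 33230 N.
σ = P/A = 33230/2025 = 16.41 MPa.

σ ≈ 16.4 MPa (compressive)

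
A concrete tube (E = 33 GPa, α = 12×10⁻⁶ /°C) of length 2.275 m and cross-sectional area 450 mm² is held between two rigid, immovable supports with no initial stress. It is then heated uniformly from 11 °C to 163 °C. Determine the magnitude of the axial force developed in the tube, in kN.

Full restraint means ε = 0, so the stress is σ = EαΔT = 33×10³ × 12×10⁻⁶ × 152 = 60.19 MPa.
Axial force P = σA = 60.19 × 450 = 27090 N = 27.09 kN, compressive.

P ≈ 27.1 kN (compressive)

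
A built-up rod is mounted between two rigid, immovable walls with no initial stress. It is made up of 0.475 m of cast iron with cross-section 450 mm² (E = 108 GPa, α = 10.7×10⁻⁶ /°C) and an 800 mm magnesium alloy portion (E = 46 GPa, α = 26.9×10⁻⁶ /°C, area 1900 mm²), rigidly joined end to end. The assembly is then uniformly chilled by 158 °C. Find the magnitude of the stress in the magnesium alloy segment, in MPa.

Free thermal contraction of the whole bar: Σ αᵢΔT Lᵢ = 10.7×10⁻⁶×158×475 + 26.9×10⁻⁶×158×800 = 4.203 mm.
The walls prevent any net length change, so an axial force P (same in every segment) develops. Compatibility: P · Σ Lᵢ/(AᵢEᵢ) = δ_free.
The series flexibility is Σ Lᵢ/(AᵢEᵢ) = 475/(450×108×10³) + 800/(1900×46×10³) = 1.893×10⁻⁵ mm/N.
So P = 4.203 / 1.893×10⁻⁵ = 222.1 kN, tensile.
σ_{magnesium alloy} = P / A = 222100 / 1900 = 116.9 MPa.

σ ≈ 117 MPa (tensile)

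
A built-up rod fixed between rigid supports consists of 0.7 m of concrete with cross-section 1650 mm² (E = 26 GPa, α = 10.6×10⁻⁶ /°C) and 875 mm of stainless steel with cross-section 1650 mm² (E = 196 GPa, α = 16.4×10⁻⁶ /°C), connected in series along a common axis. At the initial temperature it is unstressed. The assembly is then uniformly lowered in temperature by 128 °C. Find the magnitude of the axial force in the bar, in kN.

Free thermal contraction of the whole bar: Σ αᵢΔT Lᵢ = 10.6×10⁻⁶×128×700 + 16.4×10⁻⁶×128×875 = 2.787 mm.
Since the ends are fixed, an axial force P builds up, equal in every segment, with P · Σ Lᵢ/(AᵢEᵢ) = δ_free.
Σ Lᵢ/(AᵢEᵢ) = 700/(1650×26×10³) + 875/(1650×196×10³) = 1.902×10⁻⁵ mm/N.
So P = 2.787 / 1.902×10⁻⁵ = 146.5 kN, tensile.

P ≈ 146 kN (tensile)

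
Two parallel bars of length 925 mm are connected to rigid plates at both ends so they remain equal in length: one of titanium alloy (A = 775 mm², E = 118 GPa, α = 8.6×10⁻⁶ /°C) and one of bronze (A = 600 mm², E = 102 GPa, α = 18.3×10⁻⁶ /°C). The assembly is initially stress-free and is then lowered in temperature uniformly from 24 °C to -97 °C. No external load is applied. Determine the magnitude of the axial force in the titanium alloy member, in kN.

The bronze has the larger α, so on cooling it would change length more than the titanium alloy if both were free. The rigid plates force a common final length, so the bronze is put into tension and the titanium alloy into compression, with equal and opposite forces P (no external load).
Setting the final lengths equal and cancelling L: (α₁ − α₂)ΔT = P/(A₁E₁) + P/(A₂E₂).
|α₁ − α₂|·ΔT = 9.7×10⁻⁶ × 121 = 0.001174.
1/(A₁E₁) + 1/(A₂E₂) = 1/(775×118×10³) + 1/(600×102×10³) = 2.727×10⁻⁸ N⁻¹.
So P = 0.001174 / 2.727×10⁻⁸ = 43.03 kN.

P ≈ 43 kN (compressive in the titanium alloy)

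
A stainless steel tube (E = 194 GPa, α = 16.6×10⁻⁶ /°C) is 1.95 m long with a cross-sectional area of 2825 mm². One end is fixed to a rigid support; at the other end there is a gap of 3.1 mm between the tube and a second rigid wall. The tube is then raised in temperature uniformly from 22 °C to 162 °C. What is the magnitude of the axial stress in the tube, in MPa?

If the wall were absent the tube would grow by αΔT L = 16.6×10⁻⁶ × 140 × 1950 = 4.532 mm.
The gap closes (δ_free > 3.1 mm) and the wall then resists a further 4.532 − 3.1 = 1.432 mm of expansion.
So σ = E(δ_free − g)/L = 194×10³ × 1.432/1950 = 142.4 MPa.

σ ≈ 142 MPa (compressive)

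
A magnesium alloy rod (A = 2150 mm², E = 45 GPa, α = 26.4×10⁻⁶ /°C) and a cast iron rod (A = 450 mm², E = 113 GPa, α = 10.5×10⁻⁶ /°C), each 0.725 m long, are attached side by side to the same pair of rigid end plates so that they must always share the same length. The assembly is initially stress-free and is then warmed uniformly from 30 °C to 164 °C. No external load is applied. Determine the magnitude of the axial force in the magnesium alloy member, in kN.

P ≈ 71 kN (compressive in the magnesium alloy)

The magnesium alloy has the larger α, so on heating it would change length more than the cast iron if both were free. The rigid plates force a common final length, so the magnesium alloy is put into compression and the cast iron into tension, with equal and opposite forces P (no external load).
Equating the net (thermal + elastic) strains gives |α₁ − α₂|·ΔT = P·[1/(A₁E₁) + 1/(A₂E₂)].
|α₁ − α₂|·ΔT = 15.9×10⁻⁶ × 134 = 0.002131.
1/(A₁E₁) + 1/(A₂E₂) = 1/(2150×45×10³) + 1/(450×113×10³) = 3×10⁻⁸ N⁻¹.
P = 0.002131 / 3×10⁻⁸ = 71020 N = 71.02 kN.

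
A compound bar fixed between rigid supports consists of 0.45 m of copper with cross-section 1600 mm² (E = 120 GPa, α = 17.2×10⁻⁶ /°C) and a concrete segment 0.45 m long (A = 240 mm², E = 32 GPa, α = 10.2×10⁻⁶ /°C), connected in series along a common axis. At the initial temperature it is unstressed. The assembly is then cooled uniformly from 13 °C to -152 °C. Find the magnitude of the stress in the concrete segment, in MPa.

σ ≈ 139 MPa (tensile)

Free thermal contraction of the whole bar: Σ αᵢΔT Lᵢ = 17.2×10⁻⁶×165×450 + 10.2×10⁻⁶×165×450 = 2.034 mm.
The rigid supports impose zero overall length change; the single axial force P common to all segments must satisfy P Σ Lᵢ/(AᵢEᵢ) = δ_free.
The series flexibility is Σ Lᵢ/(AᵢEᵢ) = 450/(1600×120×10³) + 450/(240×32×10³) = 6.094×10⁻⁵ mm/N.
So P = 2.034 / 6.094×10⁻⁵ = 33.39 kN, tensile.
σ_{concrete} = P / A = 33390 / 240 = 139.1 MPa.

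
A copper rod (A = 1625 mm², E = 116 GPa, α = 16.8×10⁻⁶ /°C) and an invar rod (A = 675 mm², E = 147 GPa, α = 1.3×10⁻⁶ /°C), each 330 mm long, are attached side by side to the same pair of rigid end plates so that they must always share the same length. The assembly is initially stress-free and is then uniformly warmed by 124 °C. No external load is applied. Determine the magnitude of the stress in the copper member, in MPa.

σ ≈ 76.9 MPa (compressive)

Both members must finish at the same length. With the larger α, the copper tends to over-expand; the plates restrain it, putting the copper in compression and the invar in tension. With no external load the two internal forces are equal and opposite, magnitude P.
Compatibility of the two members (thermal + elastic change equal): (α₁ − α₂)ΔT = P·[1/(A₁E₁) + 1/(A₂E₂)].
|α₁ − α₂|·ΔT = 15.5×10⁻⁶ × 124 = 0.001922.
1/(A₁E₁) + 1/(A₂E₂) = 1/(1625×116×10³) + 1/(675×147×10³) = 1.538×10⁻⁸ N⁻¹.
So P = 0.001922 / 1.538×10⁻⁸ = 124.9 kN.
σ_{copper} = P/A₁ = 124900/1625 = 76.89 MPa, compressive.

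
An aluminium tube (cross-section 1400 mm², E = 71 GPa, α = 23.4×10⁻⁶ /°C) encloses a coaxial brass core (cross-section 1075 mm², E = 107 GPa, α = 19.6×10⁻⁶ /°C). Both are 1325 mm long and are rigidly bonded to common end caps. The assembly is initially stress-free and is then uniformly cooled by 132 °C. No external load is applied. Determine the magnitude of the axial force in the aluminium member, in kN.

P ≈ 26.7 kN (tensile in the aluminium)

The aluminium has the larger α, so on cooling it would change length more than the brass if both were free. The rigid plates force a common final length, so the aluminium is put into tension and the brass into compression, with equal and opposite forces P (no external load).
Compatibility of the two members (thermal + elastic change equal): (α₁ − α₂)ΔT = P·[1/(A₁E₁) + 1/(A₂E₂)].
|α₁ − α₂|·ΔT = 3.8×10⁻⁶ × 132 = 0.0005016.
1/(A₁E₁) + 1/(A₂E₂) = 1/(1400×71×10³) + 1/(1075×107×10³) = 1.875×10⁻⁸ N⁻¹.
So P = 0.0005016 / 1.875×10⁻⁸ = 26.75 kN.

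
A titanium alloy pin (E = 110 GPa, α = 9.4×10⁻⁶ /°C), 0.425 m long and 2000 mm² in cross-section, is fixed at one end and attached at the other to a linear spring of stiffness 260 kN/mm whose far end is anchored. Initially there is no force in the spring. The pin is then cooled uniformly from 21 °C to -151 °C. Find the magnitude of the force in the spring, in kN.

The unrestrained thermal change is αΔT L = 9.4×10⁻⁶ × 172 × 425 = 0.6871 mm.
With a force P in the spring, the elastic change of the pin is PL/(AE) and that of the spring is P/k; compatibility requires their sum to equal δ_free.
So P = δ_free / [L/(AE) + 1/k] = 0.6871 / [ 425/(2000×110×10³) + 1/(260×10³) ].
P = 0.6871 / 5.778×10⁻⁶ = 118900 N.

P ≈ 119 kN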